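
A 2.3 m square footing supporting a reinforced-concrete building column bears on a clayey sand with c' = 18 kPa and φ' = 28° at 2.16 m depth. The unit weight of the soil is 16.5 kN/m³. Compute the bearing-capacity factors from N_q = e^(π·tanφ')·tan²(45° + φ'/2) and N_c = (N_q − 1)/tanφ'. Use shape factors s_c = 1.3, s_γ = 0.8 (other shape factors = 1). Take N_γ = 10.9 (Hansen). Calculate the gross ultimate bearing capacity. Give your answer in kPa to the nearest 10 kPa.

q_ult ≈ 1290 kPa

tan28° = 0.5317, so N_q = e^(π×0.5317)·tan²(59°) = 5.314 × 2.77 = 14.72.
N_c = (14.72 − 1)/tan28° = 25.8.
q = γ·D_f = 16.5 × 2.16 = 35.64 kPa.
c·N_c·s_c = 18 × 25.803 × 1.3 = 603.8 kPa
q·N_q = 35.64 × 14.72 = 524.62 kPa
0.5·γ·B·N_γ·s_γ = 0.5 × 16.5 × 2.3 × 10.9 × 0.8 = 165.46 kPa
q_ult = 603.8 + 524.62 + 165.46 = 1293.9 kPa.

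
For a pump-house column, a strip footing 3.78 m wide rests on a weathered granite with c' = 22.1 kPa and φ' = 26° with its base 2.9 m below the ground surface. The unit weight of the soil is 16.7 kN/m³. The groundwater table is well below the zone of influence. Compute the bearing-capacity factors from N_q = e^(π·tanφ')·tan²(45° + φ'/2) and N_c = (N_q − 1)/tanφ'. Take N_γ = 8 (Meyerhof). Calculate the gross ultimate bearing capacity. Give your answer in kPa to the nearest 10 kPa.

tan26° = 0.4877, so N_q = e^(π×0.4877)·tan²(58°) = 4.629 × 2.561 = 11.85.
N_c = (11.85 − 1)/tan26° = 22.25.
q = γ·D_f = 16.7 × 2.9 = 48.43 kPa.
c·N_c = 22.1 × 22.254 = 491.82 kPa
q·N_q = 48.43 × 11.854 = 574.1 kPa
0.5·γ·B·N_γ = 0.5 × 16.7 × 3.78 × 8 = 252.5 kPa
q_ult = 491.82 + 574.1 + 252.5 = 1318.4 kPa.

q_ult ≈ 1320 kPa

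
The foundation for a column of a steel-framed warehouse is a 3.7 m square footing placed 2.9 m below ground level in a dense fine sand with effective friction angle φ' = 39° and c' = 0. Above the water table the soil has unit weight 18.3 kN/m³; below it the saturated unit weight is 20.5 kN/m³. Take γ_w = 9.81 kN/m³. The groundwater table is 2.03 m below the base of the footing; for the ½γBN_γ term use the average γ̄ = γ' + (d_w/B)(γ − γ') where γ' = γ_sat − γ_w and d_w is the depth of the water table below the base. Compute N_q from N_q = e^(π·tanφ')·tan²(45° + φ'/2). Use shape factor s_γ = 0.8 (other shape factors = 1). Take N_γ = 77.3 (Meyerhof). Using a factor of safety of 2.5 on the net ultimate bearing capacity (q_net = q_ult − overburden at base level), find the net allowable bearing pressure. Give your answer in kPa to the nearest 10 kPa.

N_q = e^(π·tan39°)·tan²(64.5°) = 55.96.
Effective surcharge at the founding depth q = γ·D_f = 18.3 × 2.9 = 53.07 kPa.
With d_w = 2.03 m < B, γ̄ = 10.69 + (2.03/3.7) × (18.3 − 10.69) = 14.865 kN/m³.
q_ult = q·N_q + 0.5·γ·B·N_γ·s_γ
     = 53.07 × 55.957 + 0.5 × 14.865 × 3.7 × 77.3 × 0.8
     = 2969.7 + 1700.6 = 4670.3 kPa.
q_net = 4670.3 − 53.07 = 4617.2 kPa.
q_all(net) = 4617.2 / 2.5 = 1846.9 kPa.

q_all(net) ≈ 1850 kPa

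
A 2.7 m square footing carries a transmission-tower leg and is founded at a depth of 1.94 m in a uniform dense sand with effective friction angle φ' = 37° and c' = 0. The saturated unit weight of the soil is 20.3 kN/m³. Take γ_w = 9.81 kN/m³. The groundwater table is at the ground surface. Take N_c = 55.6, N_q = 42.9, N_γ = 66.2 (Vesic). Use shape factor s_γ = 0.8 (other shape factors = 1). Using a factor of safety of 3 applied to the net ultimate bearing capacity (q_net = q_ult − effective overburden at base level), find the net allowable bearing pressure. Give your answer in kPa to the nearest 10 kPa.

q_all(net) ≈ 530 kPa

γ' = 20.3 − 9.81 = 10.49 kN/m³ (submerged throughout). q = 10.49 × 1.94 = 20.351 kPa; the same γ' applies in the ½γBN_γ term.
q·N_q = 20.351 × 42.9 = 873.04 kPa
0.5·γ·B·N_γ·s_γ = 0.5 × 10.49 × 2.7 × 66.2 × 0.8 = 749.99 kPa
q_ult = 873.04 + 749.99 = 1623 kPa.
Net ultimate: q_net = 1623 − 20.351 = 1602.7 kPa.
q_all(net) = 1602.7 / 3 = 534.23 kPa.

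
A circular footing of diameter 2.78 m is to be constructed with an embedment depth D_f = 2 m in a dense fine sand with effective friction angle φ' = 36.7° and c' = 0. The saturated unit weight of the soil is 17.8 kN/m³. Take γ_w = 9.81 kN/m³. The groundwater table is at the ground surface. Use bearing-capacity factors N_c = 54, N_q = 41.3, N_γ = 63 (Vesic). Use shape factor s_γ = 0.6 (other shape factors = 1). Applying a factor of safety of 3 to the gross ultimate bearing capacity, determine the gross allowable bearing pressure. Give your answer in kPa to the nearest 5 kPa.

With the water table at the surface the whole profile is submerged: γ' = 17.8 − 9.81 = 7.99 kN/m³, so q = γ'·D_f = 15.98 kPa; the same γ' applies in the ½γBN_γ term.
q_ult = q·N_q + 0.5·γ·B·N_γ·s_γ
     = 15.98 × 41.3 + 0.5 × 7.99 × 2.78 × 63 × 0.6
     = 659.97 + 419.81 = 1079.8 kPa.
q_all = q_ult / FS = 1079.8 / 3 = 359.93 kPa.

q_all ≈ 360 kPa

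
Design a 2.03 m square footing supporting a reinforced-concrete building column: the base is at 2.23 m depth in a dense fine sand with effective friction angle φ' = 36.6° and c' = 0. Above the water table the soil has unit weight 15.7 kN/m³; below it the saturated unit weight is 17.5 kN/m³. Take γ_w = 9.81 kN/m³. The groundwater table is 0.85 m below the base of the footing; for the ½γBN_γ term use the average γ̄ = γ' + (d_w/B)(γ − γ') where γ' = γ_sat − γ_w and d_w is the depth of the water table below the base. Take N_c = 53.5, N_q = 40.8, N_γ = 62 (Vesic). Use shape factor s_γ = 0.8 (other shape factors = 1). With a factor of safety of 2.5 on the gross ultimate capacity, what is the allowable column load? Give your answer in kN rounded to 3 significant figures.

q = γ·D_f = 15.7 × 2.23 = 35.011 kPa.
γ' = 7.69 kN/m³; averaging over the depth B below the base, γ̄ = γ' + (d_w/B)(γ − γ') = 11.044 kN/m³.
q·N_q = 35.011 × 40.8 = 1428.4 kPa
0.5·γ·B·N_γ·s_γ = 0.5 × 11.044 × 2.03 × 62 × 0.8 = 556 kPa
q_ult = 1428.4 + 556 = 1984.4 kPa.
Gross allowable pressure q_all = 1984.4 / 2.5 = 793.78 kPa.
Footing area = 4.1209 m², so allowable column load = 793.78 × 4.1209 = 3271.1 kN.

P_all ≈ 3270 kN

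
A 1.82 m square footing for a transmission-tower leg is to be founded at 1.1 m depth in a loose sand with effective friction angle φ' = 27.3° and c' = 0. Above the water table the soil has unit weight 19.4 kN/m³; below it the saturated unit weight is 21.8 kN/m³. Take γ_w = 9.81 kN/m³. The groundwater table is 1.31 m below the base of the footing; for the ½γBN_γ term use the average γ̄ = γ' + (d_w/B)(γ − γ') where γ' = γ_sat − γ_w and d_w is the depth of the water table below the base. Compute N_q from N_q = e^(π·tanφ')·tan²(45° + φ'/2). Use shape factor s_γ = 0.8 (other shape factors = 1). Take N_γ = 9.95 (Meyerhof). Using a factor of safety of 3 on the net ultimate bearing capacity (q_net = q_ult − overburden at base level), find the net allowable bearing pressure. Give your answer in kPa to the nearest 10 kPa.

N_q = e^(π·tan27.3°)·tan²(58.65°) = 13.64.
Effective surcharge at the founding depth q = γ·D_f = 19.4 × 1.1 = 21.34 kPa.
With d_w = 1.31 m < B, γ̄ = 11.99 + (1.31/1.82) × (19.4 − 11.99) = 17.324 kN/m³.
q_ult = q·N_q + 0.5·γ·B·N_γ·s_γ
     = 21.34 × 13.636 + 0.5 × 17.324 × 1.82 × 9.95 × 0.8
     = 290.99 + 125.49 = 416.47 kPa.
q_net = 416.47 − 21.34 = 395.13 kPa.
q_all(net) = 395.13 / 3 = 131.71 kPa.

q_all(net) ≈ 130 kPa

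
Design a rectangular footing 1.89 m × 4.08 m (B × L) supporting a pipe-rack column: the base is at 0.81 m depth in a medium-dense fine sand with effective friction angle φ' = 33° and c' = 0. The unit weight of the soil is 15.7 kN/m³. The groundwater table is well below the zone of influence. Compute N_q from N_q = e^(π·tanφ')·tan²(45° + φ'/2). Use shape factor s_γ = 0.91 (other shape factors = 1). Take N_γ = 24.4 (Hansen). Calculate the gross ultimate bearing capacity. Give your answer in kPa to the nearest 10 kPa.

q_ult ≈ 660 kPa

tan33° = 0.6494, so N_q = e^(π×0.6494)·tan²(61.5°) = 7.692 × 3.392 = 26.09.
Effective surcharge at the founding depth q = γ·D_f = 15.7 × 0.81 = 12.717 kPa.
q_ult = q·N_q + 0.5·γ·B·N_γ·s_γ
     = 12.717 × 26.092 + 0.5 × 15.7 × 1.89 × 24.4 × 0.91
     = 331.81 + 329.43 = 661.24 kPa.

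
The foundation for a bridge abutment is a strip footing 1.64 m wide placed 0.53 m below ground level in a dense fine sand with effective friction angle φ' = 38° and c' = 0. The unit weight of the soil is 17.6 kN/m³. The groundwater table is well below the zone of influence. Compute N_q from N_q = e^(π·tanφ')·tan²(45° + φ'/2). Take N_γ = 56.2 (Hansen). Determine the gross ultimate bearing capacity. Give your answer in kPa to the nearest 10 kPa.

q_ult ≈ 1270 kPa

tan38° = 0.7813, so N_q = e^(π×0.7813)·tan²(64°) = 11.64 × 4.204 = 48.93.
q = γ·D_f = 17.6 × 0.53 = 9.328 kPa.
q·N_q = 9.328 × 48.933 = 456.45 kPa
0.5·γ·B·N_γ = 0.5 × 17.6 × 1.64 × 56.2 = 811.08 kPa
q_ult = 456.45 + 811.08 = 1267.5 kPa.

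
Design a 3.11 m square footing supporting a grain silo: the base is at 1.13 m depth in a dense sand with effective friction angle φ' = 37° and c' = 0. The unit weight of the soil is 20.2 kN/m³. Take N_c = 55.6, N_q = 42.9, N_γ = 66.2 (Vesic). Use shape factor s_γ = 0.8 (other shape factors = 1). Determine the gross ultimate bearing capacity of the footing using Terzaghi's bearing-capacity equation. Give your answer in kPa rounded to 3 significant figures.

q = γ·D_f = 20.2 × 1.13 = 22.826 kPa.
q·N_q = 22.826 × 42.9 = 979.24 kPa
0.5·γ·B·N_γ·s_γ = 0.5 × 20.2 × 3.11 × 66.2 × 0.8 = 1663.5 kPa
q_ult = 979.24 + 1663.5 = 2642.8 kPa.

q_ult ≈ 2640 kPa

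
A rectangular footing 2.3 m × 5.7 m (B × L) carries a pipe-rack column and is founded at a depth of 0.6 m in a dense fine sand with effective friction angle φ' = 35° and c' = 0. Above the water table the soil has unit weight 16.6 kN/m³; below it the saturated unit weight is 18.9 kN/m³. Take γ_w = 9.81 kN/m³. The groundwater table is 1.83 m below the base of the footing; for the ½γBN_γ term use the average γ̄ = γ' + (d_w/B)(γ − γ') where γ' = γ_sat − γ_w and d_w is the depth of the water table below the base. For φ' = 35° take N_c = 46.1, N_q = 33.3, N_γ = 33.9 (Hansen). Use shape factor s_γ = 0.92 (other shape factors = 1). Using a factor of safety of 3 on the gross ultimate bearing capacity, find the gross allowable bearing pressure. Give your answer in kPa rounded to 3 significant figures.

Overburden at base level: q = 16.6 × 0.6 = 9.96 kPa.
The water table is 1.83 m below the base (< B = 2.3 m), so the ½γBN_γ term uses γ̄ = γ' + (d_w/B)(γ − γ') = 9.09 + (1.83/2.3)(16.6 − 9.09) = 15.065 kN/m³.
Surcharge term q·N_q = 9.96 × 33.3 = 331.67 kPa; self-weight term 0.5·γ·B·N_γ·s_γ = 0.5 × 15.065 × 2.3 × 33.9 × 0.92 = 540.34 kPa.
q_ult = 331.67 + 540.34 = 872 kPa.
q_all = 872 / 3 = 290.67 kPa.

q_all ≈ 291 kPa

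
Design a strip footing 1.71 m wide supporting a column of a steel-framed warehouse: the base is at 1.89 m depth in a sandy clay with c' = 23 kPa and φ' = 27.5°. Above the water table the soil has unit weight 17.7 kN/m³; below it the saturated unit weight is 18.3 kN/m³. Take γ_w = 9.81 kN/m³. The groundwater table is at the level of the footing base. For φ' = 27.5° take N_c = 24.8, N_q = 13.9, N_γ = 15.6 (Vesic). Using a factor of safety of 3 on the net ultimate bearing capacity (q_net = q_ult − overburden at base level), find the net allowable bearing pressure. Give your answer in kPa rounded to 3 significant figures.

Effective surcharge at the founding depth q = γ·D_f = 17.7 × 1.89 = 33.453 kPa.
The water table coincides with the base, so in the self-weight term γ → γ' = 8.49 kN/m³.
q_ult = c·N_c + q·N_q + 0.5·γ·B·N_γ
     = 23 × 24.8 + 33.453 × 13.9 + 0.5 × 8.49 × 1.71 × 15.6
     = 570.4 + 465 + 113.24 = 1148.6 kPa.
q_net = 1148.6 − 33.453 = 1115.2 kPa.
q_all(net) = 1115.2 / 3 = 371.73 kPa.

q_all(net) ≈ 372 kPa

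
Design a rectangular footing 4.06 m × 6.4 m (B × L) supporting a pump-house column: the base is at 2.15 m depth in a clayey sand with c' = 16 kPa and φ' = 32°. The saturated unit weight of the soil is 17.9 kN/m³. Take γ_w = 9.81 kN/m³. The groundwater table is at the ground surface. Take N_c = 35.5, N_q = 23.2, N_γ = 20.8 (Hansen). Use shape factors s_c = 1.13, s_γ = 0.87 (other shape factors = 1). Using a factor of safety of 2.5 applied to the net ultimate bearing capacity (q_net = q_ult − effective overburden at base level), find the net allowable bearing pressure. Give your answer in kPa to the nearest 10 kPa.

With the water table at the surface the whole profile is submerged: γ' = 17.9 − 9.81 = 8.09 kN/m³, so q = γ'·D_f = 17.393 kPa; the same γ' applies in the ½γBN_γ term.
q_ult = c·N_c·s_c + q·N_q + 0.5·γ·B·N_γ·s_γ
     = 16 × 35.5 × 1.13 + 17.393 × 23.2 + 0.5 × 8.09 × 4.06 × 20.8 × 0.87
     = 641.84 + 403.53 + 297.19 = 1342.6 kPa.
Net ultimate: q_net = 1342.6 − 17.393 = 1325.2 kPa.
q_all(net) = 1325.2 / 2.5 = 530.06 kPa.

q_all(net) ≈ 530 kPa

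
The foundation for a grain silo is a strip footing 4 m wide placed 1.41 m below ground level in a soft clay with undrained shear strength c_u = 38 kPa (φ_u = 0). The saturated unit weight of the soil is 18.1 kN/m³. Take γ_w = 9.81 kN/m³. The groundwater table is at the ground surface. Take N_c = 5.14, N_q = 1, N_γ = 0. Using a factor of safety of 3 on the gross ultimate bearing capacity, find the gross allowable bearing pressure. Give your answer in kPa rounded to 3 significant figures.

q_all ≈ 69 kPa

γ' = 18.1 − 9.81 = 8.29 kN/m³ (submerged throughout). q = 8.29 × 1.41 = 11.689 kPa.
c·N_c = 38 × 5.14 = 195.32 kPa
q·N_q = 11.689 × 1 = 11.689 kPa
q_ult = 195.32 + 11.689 = 207.01 kPa.
q_all = 207.01 / 3 = 69.003 kPa.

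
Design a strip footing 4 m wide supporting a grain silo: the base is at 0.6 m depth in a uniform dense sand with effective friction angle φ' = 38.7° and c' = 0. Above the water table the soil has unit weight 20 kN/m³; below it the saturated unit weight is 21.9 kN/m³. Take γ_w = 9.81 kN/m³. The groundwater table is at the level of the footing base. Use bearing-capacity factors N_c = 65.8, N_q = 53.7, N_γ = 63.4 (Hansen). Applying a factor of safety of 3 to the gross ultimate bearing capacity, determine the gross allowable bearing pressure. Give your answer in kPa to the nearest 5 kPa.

q_all ≈ 725 kPa

Effective surcharge at the founding depth q = γ·D_f = 20 × 0.6 = 12 kPa.
The water table coincides with the base, so in the self-weight term γ → γ' = 12.09 kN/m³.
q_ult = q·N_q + 0.5·γ·B·N_γ
     = 12 × 53.7 + 0.5 × 12.09 × 4 × 63.4
     = 644.4 + 1533 = 2177.4 kPa.
q_all = q_ult / FS = 2177.4 / 3 = 725.8 kPa.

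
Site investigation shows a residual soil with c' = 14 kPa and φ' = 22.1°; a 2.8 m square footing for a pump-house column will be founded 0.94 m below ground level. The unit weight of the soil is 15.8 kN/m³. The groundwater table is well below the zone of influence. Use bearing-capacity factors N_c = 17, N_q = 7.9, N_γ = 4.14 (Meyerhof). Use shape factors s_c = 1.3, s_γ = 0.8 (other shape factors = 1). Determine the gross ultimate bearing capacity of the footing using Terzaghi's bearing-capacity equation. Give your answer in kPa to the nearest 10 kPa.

q_ult ≈ 500 kPa

q = γ·D_f = 15.8 × 0.94 = 14.852 kPa.
c·N_c·s_c = 14 × 17 × 1.3 = 309.4 kPa
q·N_q = 14.852 × 7.9 = 117.33 kPa
0.5·γ·B·N_γ·s_γ = 0.5 × 15.8 × 2.8 × 4.14 × 0.8 = 73.261 kPa
q_ult = 309.4 + 117.33 + 73.261 = 499.99 kPa.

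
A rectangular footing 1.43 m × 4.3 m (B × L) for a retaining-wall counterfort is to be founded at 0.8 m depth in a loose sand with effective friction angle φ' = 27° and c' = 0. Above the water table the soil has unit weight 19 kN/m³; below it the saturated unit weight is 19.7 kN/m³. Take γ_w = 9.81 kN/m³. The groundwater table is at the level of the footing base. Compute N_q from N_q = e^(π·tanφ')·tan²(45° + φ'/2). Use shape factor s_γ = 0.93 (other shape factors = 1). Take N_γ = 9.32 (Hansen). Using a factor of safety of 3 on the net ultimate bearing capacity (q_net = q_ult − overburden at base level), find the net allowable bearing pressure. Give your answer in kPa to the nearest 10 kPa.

N_q = e^(π·tan27°)·tan²(58.5°) = 13.2.
Overburden at base level: q = 19 × 0.8 = 15.2 kPa.
Below the base the soil is submerged, so the ½γBN_γ term uses γ' = 19.7 − 9.81 = 9.89 kN/m³.
Surcharge term q·N_q = 15.2 × 13.199 = 200.63 kPa; self-weight term 0.5·γ·B·N_γ·s_γ = 0.5 × 9.89 × 1.43 × 9.32 × 0.93 = 61.292 kPa.
q_ult = 200.63 + 61.292 = 261.92 kPa.
q_net = 261.92 − 15.2 = 246.72 kPa.
q_all(net) = 246.72 / 3 = 82.24 kPa.

q_all(net) ≈ 80 kPa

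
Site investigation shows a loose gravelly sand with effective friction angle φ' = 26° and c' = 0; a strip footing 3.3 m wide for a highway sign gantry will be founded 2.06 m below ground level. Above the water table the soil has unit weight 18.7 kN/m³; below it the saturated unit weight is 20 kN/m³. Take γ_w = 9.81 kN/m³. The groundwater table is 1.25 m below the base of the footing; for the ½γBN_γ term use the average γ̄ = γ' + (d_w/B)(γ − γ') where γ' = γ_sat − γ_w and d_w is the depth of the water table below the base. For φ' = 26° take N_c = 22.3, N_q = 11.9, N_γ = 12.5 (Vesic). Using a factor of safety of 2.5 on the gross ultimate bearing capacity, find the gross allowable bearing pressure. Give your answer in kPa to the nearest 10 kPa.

q_all ≈ 290 kPa

Effective surcharge at the founding depth q = γ·D_f = 18.7 × 2.06 = 38.522 kPa.
With d_w = 1.25 m < B, γ̄ = 10.19 + (1.25/3.3) × (18.7 − 10.19) = 13.413 kN/m³.
q_ult = q·N_q + 0.5·γ·B·N_γ
     = 38.522 × 11.9 + 0.5 × 13.413 × 3.3 × 12.5
     = 458.41 + 276.65 = 735.06 kPa.
q_all = 735.06 / 2.5 = 294.03 kPa.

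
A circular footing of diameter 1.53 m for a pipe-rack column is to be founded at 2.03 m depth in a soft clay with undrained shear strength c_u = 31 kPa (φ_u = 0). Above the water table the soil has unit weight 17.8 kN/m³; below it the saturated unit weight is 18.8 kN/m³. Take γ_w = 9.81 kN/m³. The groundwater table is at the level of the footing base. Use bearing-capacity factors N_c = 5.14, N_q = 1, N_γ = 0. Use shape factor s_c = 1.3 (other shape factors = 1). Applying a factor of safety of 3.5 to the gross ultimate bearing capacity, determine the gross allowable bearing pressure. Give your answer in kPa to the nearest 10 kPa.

q_all ≈ 70 kPa

Overburden at base level: q = 17.8 × 2.03 = 36.134 kPa.
Cohesion term c·N_c·s_c = 31 × 5.14 × 1.3 = 207.14 kPa; surcharge term q·N_q = 36.134 × 1 = 36.134 kPa.
q_ult = 207.14 + 36.134 = 243.28 kPa.
q_all = q_ult / FS = 243.28 / 3.5 = 69.507 kPa.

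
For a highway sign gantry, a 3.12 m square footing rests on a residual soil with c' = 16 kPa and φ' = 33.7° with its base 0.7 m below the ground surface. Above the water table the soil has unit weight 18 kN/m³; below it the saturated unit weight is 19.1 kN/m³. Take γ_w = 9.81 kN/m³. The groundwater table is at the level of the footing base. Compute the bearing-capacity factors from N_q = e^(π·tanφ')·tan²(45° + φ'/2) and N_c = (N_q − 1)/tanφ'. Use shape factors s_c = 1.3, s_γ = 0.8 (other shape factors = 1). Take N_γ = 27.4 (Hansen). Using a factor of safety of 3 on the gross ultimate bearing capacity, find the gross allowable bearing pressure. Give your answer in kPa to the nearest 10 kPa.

q_all ≈ 510 kPa

N_q = e^(π·tan33.7°)·tan²(61.85°) = 28.39; N_c = (N_q − 1)/tanφ' = 41.06.
Effective surcharge at the founding depth q = γ·D_f = 18 × 0.7 = 12.6 kPa.
The water table coincides with the base, so in the self-weight term γ → γ' = 9.29 kN/m³.
q_ult = c·N_c·s_c + q·N_q + 0.5·γ·B·N_γ·s_γ
     = 16 × 41.063 × 1.3 + 12.6 × 28.386 + 0.5 × 9.29 × 3.12 × 27.4 × 0.8
     = 854.12 + 357.66 + 317.67 = 1529.5 kPa.
q_all = 1529.5 / 3 = 509.82 kPa.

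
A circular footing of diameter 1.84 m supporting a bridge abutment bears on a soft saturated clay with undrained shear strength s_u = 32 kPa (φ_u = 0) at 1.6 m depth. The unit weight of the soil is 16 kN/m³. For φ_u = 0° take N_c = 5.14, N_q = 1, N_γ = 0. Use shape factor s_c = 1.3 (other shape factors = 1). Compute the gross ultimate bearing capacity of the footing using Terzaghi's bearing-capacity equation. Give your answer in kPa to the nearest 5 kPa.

q_ult ≈ 240 kPa

Effective surcharge at the founding depth q = γ·D_f = 16 × 1.6 = 25.6 kPa.
q_ult = c·N_c·s_c + q·N_q
     = 32 × 5.14 × 1.3 + 25.6 × 1
     = 213.82 + 25.6 = 239.42 kPa.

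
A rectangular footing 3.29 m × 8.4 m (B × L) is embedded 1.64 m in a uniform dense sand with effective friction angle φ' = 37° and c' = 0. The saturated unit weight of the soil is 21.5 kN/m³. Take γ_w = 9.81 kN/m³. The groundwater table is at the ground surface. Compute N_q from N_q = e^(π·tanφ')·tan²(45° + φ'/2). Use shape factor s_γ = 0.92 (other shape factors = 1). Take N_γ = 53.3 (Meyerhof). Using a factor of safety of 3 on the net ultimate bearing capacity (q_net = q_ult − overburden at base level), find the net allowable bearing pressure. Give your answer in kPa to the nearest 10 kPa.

N_q = e^(π·tan37°)·tan²(63.5°) = 42.92.
Water table at ground surface, so effective unit weight γ' = 21.5 − 9.81 = 11.69 kN/m³ is used throughout; overburden q = 11.69 × 1.64 = 19.172 kPa; the same γ' applies in the ½γBN_γ term.
Surcharge term q·N_q = 19.172 × 42.92 = 822.84 kPa; self-weight term 0.5·γ·B·N_γ·s_γ = 0.5 × 11.69 × 3.29 × 53.3 × 0.92 = 942.96 kPa.
q_ult = 822.84 + 942.96 = 1765.8 kPa.
q_net = 1765.8 − 19.172 = 1746.6 kPa.
q_all(net) = 1746.6 / 3 = 582.21 kPa.

q_all(net) ≈ 580 kPa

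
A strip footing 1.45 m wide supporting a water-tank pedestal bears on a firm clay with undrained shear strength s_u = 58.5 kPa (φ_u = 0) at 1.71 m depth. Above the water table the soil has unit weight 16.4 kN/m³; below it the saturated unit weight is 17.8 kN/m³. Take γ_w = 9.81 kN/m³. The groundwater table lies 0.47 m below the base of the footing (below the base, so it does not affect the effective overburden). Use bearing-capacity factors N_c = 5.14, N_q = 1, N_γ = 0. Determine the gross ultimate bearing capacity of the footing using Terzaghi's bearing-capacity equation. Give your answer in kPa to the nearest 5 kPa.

q_ult ≈ 330 kPa

Overburden at base level: q = 16.4 × 1.71 = 28.044 kPa.
Cohesion term c·N_c = 58.5 × 5.14 = 300.69 kPa; surcharge term q·N_q = 28.044 × 1 = 28.044 kPa.
q_ult = 300.69 + 28.044 = 328.73 kPa.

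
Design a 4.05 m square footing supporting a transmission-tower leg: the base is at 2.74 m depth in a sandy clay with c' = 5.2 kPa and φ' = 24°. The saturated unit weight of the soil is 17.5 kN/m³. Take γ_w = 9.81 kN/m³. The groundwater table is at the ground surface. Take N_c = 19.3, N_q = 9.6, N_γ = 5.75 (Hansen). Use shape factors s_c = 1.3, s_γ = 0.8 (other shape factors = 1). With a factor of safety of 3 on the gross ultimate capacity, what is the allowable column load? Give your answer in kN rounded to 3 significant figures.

P_all ≈ 2210 kN

γ' = 17.5 − 9.81 = 7.69 kN/m³ (submerged throughout). q = 7.69 × 2.74 = 21.071 kPa; the same γ' applies in the ½γBN_γ term.
c·N_c·s_c = 5.2 × 19.3 × 1.3 = 130.47 kPa
q·N_q = 21.071 × 9.6 = 202.28 kPa
0.5·γ·B·N_γ·s_γ = 0.5 × 7.69 × 4.05 × 5.75 × 0.8 = 71.632 kPa
q_ult = 130.47 + 202.28 + 71.632 = 404.38 kPa.
Gross allowable pressure q_all = 404.38 / 3 = 134.79 kPa.
Footing area = 16.4025 m², so allowable column load = 134.79 × 16.4025 = 2210.9 kN.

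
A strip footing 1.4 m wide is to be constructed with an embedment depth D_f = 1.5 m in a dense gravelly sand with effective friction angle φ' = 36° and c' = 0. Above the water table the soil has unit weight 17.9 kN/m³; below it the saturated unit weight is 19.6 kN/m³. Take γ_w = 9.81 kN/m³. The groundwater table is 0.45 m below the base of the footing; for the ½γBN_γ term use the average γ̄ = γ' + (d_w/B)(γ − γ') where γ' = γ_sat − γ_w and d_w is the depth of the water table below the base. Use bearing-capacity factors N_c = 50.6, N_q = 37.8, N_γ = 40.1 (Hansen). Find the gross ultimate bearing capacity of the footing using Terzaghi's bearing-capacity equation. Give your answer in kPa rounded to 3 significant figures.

q = γ·D_f = 17.9 × 1.5 = 26.85 kPa.
γ' = 9.79 kN/m³; averaging over the depth B below the base, γ̄ = γ' + (d_w/B)(γ − γ') = 12.397 kN/m³.
q·N_q = 26.85 × 37.8 = 1014.9 kPa
0.5·γ·B·N_γ = 0.5 × 12.397 × 1.4 × 40.1 = 347.98 kPa
q_ult = 1014.9 + 347.98 = 1362.9 kPa.

q_ult ≈ 1360 kPa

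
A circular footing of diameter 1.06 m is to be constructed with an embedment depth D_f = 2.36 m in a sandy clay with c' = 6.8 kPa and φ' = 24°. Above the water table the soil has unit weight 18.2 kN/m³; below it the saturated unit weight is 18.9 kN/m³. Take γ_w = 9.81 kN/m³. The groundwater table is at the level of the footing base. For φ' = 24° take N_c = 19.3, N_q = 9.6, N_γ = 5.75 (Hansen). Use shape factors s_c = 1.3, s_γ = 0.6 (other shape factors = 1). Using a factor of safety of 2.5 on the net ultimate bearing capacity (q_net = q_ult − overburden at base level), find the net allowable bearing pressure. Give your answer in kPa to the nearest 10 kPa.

q = γ·D_f = 18.2 × 2.36 = 42.952 kPa.
For the ½γBN_γ term take γ' = 18.9 − 9.81 = 9.09 kN/m³ (soil below base is submerged).
c·N_c·s_c = 6.8 × 19.3 × 1.3 = 170.61 kPa
q·N_q = 42.952 × 9.6 = 412.34 kPa
0.5·γ·B·N_γ·s_γ = 0.5 × 9.09 × 1.06 × 5.75 × 0.6 = 16.621 kPa
q_ult = 170.61 + 412.34 + 16.621 = 599.57 kPa.
q_net = 599.57 − 42.952 = 556.62 kPa.
q_all(net) = 556.62 / 2.5 = 222.65 kPa.

q_all(net) ≈ 220 kPa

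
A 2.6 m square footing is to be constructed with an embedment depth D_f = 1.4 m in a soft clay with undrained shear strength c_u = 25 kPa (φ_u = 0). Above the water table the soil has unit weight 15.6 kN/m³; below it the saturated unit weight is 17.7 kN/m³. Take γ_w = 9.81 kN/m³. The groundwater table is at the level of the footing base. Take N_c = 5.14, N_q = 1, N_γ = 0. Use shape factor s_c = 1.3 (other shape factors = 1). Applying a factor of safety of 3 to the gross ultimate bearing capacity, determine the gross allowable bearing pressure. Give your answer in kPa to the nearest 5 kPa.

q_all ≈ 65 kPa

Effective surcharge at the founding depth q = γ·D_f = 15.6 × 1.4 = 21.84 kPa.
q_ult = c·N_c·s_c + q·N_q
     = 25 × 5.14 × 1.3 + 21.84 × 1
     = 167.05 + 21.84 = 188.89 kPa.
q_all = q_ult / FS = 188.89 / 3 = 62.963 kPa.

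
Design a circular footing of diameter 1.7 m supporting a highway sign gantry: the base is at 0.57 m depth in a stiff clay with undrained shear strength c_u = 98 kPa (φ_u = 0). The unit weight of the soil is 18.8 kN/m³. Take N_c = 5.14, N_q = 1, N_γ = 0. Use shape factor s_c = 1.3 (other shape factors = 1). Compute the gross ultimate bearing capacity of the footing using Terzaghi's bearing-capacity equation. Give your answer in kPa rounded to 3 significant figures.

q_ult ≈ 666 kPa

Overburden at base level: q = 18.8 × 0.57 = 10.716 kPa.
Cohesion term c·N_c·s_c = 98 × 5.14 × 1.3 = 654.84 kPa; surcharge term q·N_q = 10.716 × 1 = 10.716 kPa.
q_ult = 654.84 + 10.716 = 665.55 kPa.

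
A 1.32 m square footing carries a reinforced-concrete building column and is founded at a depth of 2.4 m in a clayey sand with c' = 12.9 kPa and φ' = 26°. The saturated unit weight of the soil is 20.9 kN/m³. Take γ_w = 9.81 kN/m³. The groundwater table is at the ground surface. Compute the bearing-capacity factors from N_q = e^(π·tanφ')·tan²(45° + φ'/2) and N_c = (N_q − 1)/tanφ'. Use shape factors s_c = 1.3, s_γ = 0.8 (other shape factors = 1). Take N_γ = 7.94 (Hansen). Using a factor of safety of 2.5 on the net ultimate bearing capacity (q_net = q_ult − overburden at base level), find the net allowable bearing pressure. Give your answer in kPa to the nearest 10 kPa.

q_all(net) ≈ 280 kPa

N_q = e^(π·tan26°)·tan²(58°) = 11.85; N_c = (N_q − 1)/tanφ' = 22.25.
Water table at ground surface, so effective unit weight γ' = 20.9 − 9.81 = 11.09 kN/m³ is used throughout; overburden q = 11.09 × 2.4 = 26.616 kPa; the same γ' applies in the ½γBN_γ term.
Cohesion term c·N_c·s_c = 12.9 × 22.254 × 1.3 = 373.21 kPa; surcharge term q·N_q = 26.616 × 11.854 = 315.51 kPa; self-weight term 0.5·γ·B·N_γ·s_γ = 0.5 × 11.09 × 1.32 × 7.94 × 0.8 = 46.493 kPa.
q_ult = 373.21 + 315.51 + 46.493 = 735.21 kPa.
q_net = 735.21 − 26.616 = 708.59 kPa.
q_all(net) = 708.59 / 2.5 = 283.44 kPa.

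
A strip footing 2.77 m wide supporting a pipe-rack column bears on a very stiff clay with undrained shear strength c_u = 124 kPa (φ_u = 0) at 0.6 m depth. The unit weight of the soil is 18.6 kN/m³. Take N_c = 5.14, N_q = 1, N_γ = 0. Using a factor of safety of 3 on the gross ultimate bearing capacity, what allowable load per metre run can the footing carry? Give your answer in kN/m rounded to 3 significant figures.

q = γ·D_f = 18.6 × 0.6 = 11.16 kPa.
c·N_c = 124 × 5.14 = 637.36 kPa
q·N_q = 11.16 × 1 = 11.16 kPa
q_ult = 637.36 + 11.16 = 648.52 kPa.
Gross allowable pressure q_all = 648.52 / 3 = 216.17 kPa.
Allowable wall load = q_all × B = 216.17 × 2.77 = 598.8 kN per metre run.

≈ 599 kN/m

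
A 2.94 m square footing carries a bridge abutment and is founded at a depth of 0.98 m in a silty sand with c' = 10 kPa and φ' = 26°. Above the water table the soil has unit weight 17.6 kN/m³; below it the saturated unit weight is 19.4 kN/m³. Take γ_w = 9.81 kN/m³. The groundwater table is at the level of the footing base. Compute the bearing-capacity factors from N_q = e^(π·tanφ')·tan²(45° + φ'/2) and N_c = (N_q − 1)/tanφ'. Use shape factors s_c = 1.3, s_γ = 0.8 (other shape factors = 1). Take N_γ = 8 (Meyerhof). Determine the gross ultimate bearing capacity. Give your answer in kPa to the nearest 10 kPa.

q_ult ≈ 580 kPa

tan26° = 0.4877, so N_q = e^(π×0.4877)·tan²(58°) = 4.629 × 2.561 = 11.85.
N_c = (11.85 − 1)/tan26° = 22.25.
q = γ·D_f = 17.6 × 0.98 = 17.248 kPa.
For the ½γBN_γ term take γ' = 19.4 − 9.81 = 9.59 kN/m³ (soil below base is submerged).
c·N_c·s_c = 10 × 22.254 × 1.3 = 289.31 kPa
q·N_q = 17.248 × 11.854 = 204.46 kPa
0.5·γ·B·N_γ·s_γ = 0.5 × 9.59 × 2.94 × 8 × 0.8 = 90.223 kPa
q_ult = 289.31 + 204.46 + 90.223 = 583.99 kPa.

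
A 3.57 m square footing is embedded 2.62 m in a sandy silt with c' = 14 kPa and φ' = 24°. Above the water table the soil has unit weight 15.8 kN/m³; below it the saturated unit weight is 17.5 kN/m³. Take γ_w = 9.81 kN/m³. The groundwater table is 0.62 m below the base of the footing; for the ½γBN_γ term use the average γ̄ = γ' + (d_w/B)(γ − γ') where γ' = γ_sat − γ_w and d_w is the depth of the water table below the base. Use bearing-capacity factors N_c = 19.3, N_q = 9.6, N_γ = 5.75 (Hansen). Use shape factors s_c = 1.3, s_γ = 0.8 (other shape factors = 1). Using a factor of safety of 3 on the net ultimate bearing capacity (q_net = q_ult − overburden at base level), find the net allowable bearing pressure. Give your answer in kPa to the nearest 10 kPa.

q = γ·D_f = 15.8 × 2.62 = 41.396 kPa.
γ' = 7.69 kN/m³; averaging over the depth B below the base, γ̄ = γ' + (d_w/B)(γ − γ') = 9.0985 kN/m³.
c·N_c·s_c = 14 × 19.3 × 1.3 = 351.26 kPa
q·N_q = 41.396 × 9.6 = 397.4 kPa
0.5·γ·B·N_γ·s_γ = 0.5 × 9.0985 × 3.57 × 5.75 × 0.8 = 74.707 kPa
q_ult = 351.26 + 397.4 + 74.707 = 823.37 kPa.
q_net = 823.37 − 41.396 = 781.97 kPa.
q_all(net) = 781.97 / 3 = 260.66 kPa.

q_all(net) ≈ 260 kPa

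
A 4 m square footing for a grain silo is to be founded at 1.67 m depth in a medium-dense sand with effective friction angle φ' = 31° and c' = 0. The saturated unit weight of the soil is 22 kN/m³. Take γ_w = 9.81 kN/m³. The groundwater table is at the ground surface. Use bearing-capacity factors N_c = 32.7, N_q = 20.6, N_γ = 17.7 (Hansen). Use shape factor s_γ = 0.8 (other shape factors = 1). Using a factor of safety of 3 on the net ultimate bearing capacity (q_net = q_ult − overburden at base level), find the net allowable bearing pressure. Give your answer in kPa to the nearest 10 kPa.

Water table at ground surface, so effective unit weight γ' = 22 − 9.81 = 12.19 kN/m³ is used throughout; overburden q = 12.19 × 1.67 = 20.357 kPa; the same γ' applies in the ½γBN_γ term.
Surcharge term q·N_q = 20.357 × 20.6 = 419.36 kPa; self-weight term 0.5·γ·B·N_γ·s_γ = 0.5 × 12.19 × 4 × 17.7 × 0.8 = 345.22 kPa.
q_ult = 419.36 + 345.22 = 764.58 kPa.
q_net = 764.58 − 20.357 = 744.22 kPa.
q_all(net) = 744.22 / 3 = 248.07 kPa.

q_all(net) ≈ 250 kPa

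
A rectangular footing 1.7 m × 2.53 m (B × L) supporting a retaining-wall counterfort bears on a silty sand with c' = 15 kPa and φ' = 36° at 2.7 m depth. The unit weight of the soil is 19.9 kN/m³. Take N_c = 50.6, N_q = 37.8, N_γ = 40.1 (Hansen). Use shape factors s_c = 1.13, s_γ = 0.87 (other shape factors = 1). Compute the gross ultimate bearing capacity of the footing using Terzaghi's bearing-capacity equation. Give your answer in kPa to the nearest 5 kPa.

Effective surcharge at the founding depth q = γ·D_f = 19.9 × 2.7 = 53.73 kPa.
q_ult = c·N_c·s_c + q·N_q + 0.5·γ·B·N_γ·s_γ
     = 15 × 50.6 × 1.13 + 53.73 × 37.8 + 0.5 × 19.9 × 1.7 × 40.1 × 0.87
     = 857.67 + 2031 + 590.11 = 3478.8 kPa.

q_ult ≈ 3480 kPa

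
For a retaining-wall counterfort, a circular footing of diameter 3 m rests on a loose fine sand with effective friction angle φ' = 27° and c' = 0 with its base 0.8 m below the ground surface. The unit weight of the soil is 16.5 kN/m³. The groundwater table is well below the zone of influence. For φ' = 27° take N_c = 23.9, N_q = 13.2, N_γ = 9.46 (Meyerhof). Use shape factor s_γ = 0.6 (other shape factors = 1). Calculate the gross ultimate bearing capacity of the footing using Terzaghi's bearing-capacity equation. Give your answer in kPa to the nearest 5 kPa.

q_ult ≈ 315 kPa

Effective surcharge at the founding depth q = γ·D_f = 16.5 × 0.8 = 13.2 kPa.
q_ult = q·N_q + 0.5·γ·B·N_γ·s_γ
     = 13.2 × 13.2 + 0.5 × 16.5 × 3 × 9.46 × 0.6
     = 174.24 + 140.48 = 314.72 kPa.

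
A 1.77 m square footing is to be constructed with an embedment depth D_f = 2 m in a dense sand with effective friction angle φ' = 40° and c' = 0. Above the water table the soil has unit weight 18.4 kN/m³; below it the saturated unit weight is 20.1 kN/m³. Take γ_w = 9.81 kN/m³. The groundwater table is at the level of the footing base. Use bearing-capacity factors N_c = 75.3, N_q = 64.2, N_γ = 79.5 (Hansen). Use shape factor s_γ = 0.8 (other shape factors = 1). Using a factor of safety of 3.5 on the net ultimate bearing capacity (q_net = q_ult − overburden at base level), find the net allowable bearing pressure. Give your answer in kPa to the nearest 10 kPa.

q = γ·D_f = 18.4 × 2 = 36.8 kPa.
For the ½γBN_γ term take γ' = 20.1 − 9.81 = 10.29 kN/m³ (soil below base is submerged).
q·N_q = 36.8 × 64.2 = 2362.6 kPa
0.5·γ·B·N_γ·s_γ = 0.5 × 10.29 × 1.77 × 79.5 × 0.8 = 579.18 kPa
q_ult = 2362.6 + 579.18 = 2941.7 kPa.
q_net = 2941.7 − 36.8 = 2904.9 kPa.
q_all(net) = 2904.9 / 3.5 = 829.98 kPa.

q_all(net) ≈ 830 kPa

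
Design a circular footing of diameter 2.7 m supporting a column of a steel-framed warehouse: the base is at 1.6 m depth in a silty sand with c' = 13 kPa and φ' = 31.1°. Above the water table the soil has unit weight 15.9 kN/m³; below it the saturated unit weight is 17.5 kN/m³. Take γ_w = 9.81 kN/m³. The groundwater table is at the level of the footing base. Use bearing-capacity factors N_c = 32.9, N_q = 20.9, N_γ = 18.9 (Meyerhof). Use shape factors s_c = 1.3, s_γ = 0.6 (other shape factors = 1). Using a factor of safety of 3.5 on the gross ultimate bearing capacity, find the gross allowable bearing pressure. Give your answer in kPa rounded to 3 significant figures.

q_all ≈ 344 kPa

Effective surcharge at the founding depth q = γ·D_f = 15.9 × 1.6 = 25.44 kPa.
The water table coincides with the base, so in the self-weight term γ → γ' = 7.69 kN/m³.
q_ult = c·N_c·s_c + q·N_q + 0.5·γ·B·N_γ·s_γ
     = 13 × 32.9 × 1.3 + 25.44 × 20.9 + 0.5 × 7.69 × 2.7 × 18.9 × 0.6
     = 556.01 + 531.7 + 117.73 = 1205.4 kPa.
q_all = 1205.4 / 3.5 = 344.41 kPa.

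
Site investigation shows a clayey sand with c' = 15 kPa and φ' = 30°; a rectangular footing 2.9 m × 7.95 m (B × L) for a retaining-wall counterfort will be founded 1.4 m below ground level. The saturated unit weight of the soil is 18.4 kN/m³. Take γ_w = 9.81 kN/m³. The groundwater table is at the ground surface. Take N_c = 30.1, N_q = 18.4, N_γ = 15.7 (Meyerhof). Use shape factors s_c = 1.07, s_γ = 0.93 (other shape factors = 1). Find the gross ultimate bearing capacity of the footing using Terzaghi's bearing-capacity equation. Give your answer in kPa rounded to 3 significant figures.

q_ult ≈ 886 kPa

γ' = 18.4 − 9.81 = 8.59 kN/m³ (submerged throughout). q = 8.59 × 1.4 = 12.026 kPa; the same γ' applies in the ½γBN_γ term.
c·N_c·s_c = 15 × 30.1 × 1.07 = 483.11 kPa
q·N_q = 12.026 × 18.4 = 221.28 kPa
0.5·γ·B·N_γ·s_γ = 0.5 × 8.59 × 2.9 × 15.7 × 0.93 = 181.86 kPa
q_ult = 483.11 + 221.28 + 181.86 = 886.25 kPa.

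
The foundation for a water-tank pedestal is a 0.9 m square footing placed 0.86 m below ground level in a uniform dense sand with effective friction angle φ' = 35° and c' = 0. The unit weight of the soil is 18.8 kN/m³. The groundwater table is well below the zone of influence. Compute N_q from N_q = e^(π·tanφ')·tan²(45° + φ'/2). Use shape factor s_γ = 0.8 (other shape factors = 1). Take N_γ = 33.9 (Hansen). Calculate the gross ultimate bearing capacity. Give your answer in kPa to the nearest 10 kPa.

q_ult ≈ 770 kPa

tan35° = 0.7002, so N_q = e^(π×0.7002)·tan²(62.5°) = 9.023 × 3.69 = 33.3.
Effective surcharge at the founding depth q = γ·D_f = 18.8 × 0.86 = 16.168 kPa.
q_ult = q·N_q + 0.5·γ·B·N_γ·s_γ
     = 16.168 × 33.296 + 0.5 × 18.8 × 0.9 × 33.9 × 0.8
     = 538.33 + 229.44 = 767.77 kPa.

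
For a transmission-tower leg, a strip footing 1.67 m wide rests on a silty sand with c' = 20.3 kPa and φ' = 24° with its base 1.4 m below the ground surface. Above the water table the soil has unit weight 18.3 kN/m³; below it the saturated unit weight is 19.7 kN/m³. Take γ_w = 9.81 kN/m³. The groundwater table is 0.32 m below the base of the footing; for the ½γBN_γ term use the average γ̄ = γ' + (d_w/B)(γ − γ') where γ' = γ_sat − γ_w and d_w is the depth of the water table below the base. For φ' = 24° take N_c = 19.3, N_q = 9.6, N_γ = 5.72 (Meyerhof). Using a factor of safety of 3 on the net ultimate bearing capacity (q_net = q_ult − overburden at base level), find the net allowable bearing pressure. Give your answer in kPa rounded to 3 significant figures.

Overburden at base level: q = 18.3 × 1.4 = 25.62 kPa.
The water table is 0.32 m below the base (< B = 1.67 m), so the ½γBN_γ term uses γ̄ = γ' + (d_w/B)(γ − γ') = 9.89 + (0.32/1.67)(18.3 − 9.89) = 11.501 kN/m³.
Cohesion term c·N_c = 20.3 × 19.3 = 391.79 kPa; surcharge term q·N_q = 25.62 × 9.6 = 245.95 kPa; self-weight term 0.5·γ·B·N_γ = 0.5 × 11.501 × 1.67 × 5.72 = 54.933 kPa.
q_ult = 391.79 + 245.95 + 54.933 = 692.68 kPa.
q_net = 692.68 − 25.62 = 667.06 kPa.
q_all(net) = 667.06 / 3 = 222.35 kPa.

q_all(net) ≈ 222 kPa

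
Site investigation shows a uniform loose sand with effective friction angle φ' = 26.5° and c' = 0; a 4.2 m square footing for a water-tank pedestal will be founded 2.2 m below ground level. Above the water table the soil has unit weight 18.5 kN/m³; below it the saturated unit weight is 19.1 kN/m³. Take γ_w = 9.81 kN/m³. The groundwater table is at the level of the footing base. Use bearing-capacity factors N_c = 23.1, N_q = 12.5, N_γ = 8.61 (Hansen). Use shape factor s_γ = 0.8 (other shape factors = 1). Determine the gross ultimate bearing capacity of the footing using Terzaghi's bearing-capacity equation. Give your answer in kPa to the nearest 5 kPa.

Overburden at base level: q = 18.5 × 2.2 = 40.7 kPa.
Below the base the soil is submerged, so the ½γBN_γ term uses γ' = 19.1 − 9.81 = 9.29 kN/m³.
Surcharge term q·N_q = 40.7 × 12.5 = 508.75 kPa; self-weight term 0.5·γ·B·N_γ·s_γ = 0.5 × 9.29 × 4.2 × 8.61 × 0.8 = 134.38 kPa.
q_ult = 508.75 + 134.38 = 643.13 kPa.

q_ult ≈ 645 kPa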